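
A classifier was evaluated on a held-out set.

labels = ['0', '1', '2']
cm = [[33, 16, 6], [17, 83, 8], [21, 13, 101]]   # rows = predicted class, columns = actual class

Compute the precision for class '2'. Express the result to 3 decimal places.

0.748

One-vs-rest for '2': TP = diagonal; FP = other classes predicted '2'; FN = '2' predicted as other.
precision = TP/(TP+FP).
2: TP=101, FP=21+13=34 → 101/135 = 0.7481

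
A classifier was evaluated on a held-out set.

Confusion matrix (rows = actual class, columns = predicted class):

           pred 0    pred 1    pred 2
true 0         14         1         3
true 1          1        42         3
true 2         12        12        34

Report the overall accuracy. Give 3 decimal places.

Accuracy = trace / total = (14+42+34=90) / 122 = 90/122 = 0.738

0.738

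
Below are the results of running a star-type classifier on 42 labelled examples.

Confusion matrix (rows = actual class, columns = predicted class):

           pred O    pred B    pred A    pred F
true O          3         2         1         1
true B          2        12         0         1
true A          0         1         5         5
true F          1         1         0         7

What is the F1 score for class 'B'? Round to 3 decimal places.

Take TP from the diagonal, FP from the rest of the 'B' prediction marginal, FN from the rest of the 'B' actual marginal.
F1 score = 2·TP/(2·TP+FP+FN).
B: TP=12, FP=2+1+1=4, FN=2+0+1=3 → 24/31 = 0.7742

0.774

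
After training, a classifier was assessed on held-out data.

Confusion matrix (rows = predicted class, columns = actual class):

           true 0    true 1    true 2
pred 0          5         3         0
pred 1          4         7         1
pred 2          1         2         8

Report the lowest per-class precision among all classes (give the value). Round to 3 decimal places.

Per-class precision (TP/(TP+FP)):
  0: TP=5, FP=3+0=3 → 5/8 = 0.6250
  1: TP=7, FP=4+1=5 → 7/12 = 0.5833
  2: TP=8, FP=1+2=3 → 8/11 = 0.7273
Lowest is class '1' with precision = 0.583.

0.583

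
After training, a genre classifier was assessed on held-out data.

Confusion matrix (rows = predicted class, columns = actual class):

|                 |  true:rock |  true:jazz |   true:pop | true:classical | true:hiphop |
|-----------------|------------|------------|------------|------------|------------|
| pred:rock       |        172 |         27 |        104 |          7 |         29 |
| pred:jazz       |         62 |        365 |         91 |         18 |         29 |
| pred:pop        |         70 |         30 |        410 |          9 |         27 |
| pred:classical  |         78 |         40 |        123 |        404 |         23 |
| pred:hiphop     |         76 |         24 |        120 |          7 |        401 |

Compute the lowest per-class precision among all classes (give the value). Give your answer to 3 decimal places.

Per-class precision (TP/(TP+FP)):
  rock: TP=172, FP=27+104+7+29=167 → 172/339 = 0.5074
  jazz: TP=365, FP=62+91+18+29=200 → 365/565 = 0.6460
  pop: TP=410, FP=70+30+9+27=136 → 410/546 = 0.7509
  classical: TP=404, FP=78+40+123+23=264 → 404/668 = 0.6048
  hiphop: TP=401, FP=76+24+120+7=227 → 401/628 = 0.6385
Lowest is class 'rock' with precision = 0.507.

0.507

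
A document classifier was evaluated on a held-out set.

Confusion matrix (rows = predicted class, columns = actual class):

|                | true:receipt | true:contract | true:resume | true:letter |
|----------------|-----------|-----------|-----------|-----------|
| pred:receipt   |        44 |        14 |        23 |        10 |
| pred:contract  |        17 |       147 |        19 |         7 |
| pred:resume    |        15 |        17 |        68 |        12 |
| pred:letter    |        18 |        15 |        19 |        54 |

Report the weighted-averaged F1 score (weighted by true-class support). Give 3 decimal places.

Per-class F1 score (2·TP/(2·TP+FP+FN)):
  receipt: TP=44, FP=14+23+10=47, FN=17+15+18=50 → 88/185 = 0.4757
  contract: TP=147, FP=17+19+7=43, FN=14+17+15=46 → 294/383 = 0.7676
  resume: TP=68, FP=15+17+12=44, FN=23+19+19=61 → 136/241 = 0.5643
  letter: TP=54, FP=18+15+19=52, FN=10+7+12=29 → 108/189 = 0.5714
Weighted-F1 score = Σ (supportᵢ/N)·F1 scoreᵢ with N=499: (94/499)·0.4757 + (193/499)·0.7676 + (129/499)·0.5643 + (83/499)·0.5714 = 0.627

0.627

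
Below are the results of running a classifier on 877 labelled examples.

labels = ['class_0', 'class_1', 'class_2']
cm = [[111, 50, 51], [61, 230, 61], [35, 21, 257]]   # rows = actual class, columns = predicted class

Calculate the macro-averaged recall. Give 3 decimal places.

Per-class recall (TP/(TP+FN)):
  class_0: TP=111, FN=50+51=101 → 111/212 = 0.5236
  class_1: TP=230, FN=61+61=122 → 230/352 = 0.6534
  class_2: TP=257, FN=35+21=56 → 257/313 = 0.8211
Macro-recall = mean = (0.5236 + 0.6534 + 0.8211) / 3 = 0.666

0.666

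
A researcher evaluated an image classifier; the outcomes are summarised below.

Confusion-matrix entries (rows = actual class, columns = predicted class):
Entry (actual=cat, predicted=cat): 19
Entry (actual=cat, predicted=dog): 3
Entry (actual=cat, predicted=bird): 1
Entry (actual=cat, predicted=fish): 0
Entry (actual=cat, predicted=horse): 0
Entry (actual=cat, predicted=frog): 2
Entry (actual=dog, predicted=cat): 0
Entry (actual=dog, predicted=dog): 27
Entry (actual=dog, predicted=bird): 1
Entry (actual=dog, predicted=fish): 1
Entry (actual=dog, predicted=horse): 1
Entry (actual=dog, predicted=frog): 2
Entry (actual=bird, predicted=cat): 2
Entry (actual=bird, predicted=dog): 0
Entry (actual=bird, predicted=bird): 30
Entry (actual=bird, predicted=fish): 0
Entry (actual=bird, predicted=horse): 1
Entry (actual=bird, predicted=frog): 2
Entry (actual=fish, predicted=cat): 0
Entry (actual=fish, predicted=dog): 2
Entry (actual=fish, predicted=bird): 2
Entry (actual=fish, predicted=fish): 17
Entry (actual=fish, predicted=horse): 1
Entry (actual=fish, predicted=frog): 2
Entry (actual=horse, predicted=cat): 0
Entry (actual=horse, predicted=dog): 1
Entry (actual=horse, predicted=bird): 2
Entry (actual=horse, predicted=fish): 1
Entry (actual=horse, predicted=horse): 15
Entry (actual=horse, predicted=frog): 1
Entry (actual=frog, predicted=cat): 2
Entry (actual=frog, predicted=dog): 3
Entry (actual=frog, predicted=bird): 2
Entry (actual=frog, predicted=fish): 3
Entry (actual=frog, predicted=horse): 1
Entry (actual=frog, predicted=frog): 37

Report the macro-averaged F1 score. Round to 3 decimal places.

Per-class F1 score (2·TP/(2·TP+FP+FN)):
  cat: TP=19, FP=0+2+0+0+2=4, FN=3+1+0+0+2=6 → 38/48 = 0.7917
  dog: TP=27, FP=3+0+2+1+3=9, FN=0+1+1+1+2=5 → 54/68 = 0.7941
  bird: TP=30, FP=1+1+2+2+2=8, FN=2+0+0+1+2=5 → 60/73 = 0.8219
  fish: TP=17, FP=0+1+0+1+3=5, FN=0+2+2+1+2=7 → 34/46 = 0.7391
  horse: TP=15, FP=0+1+1+1+1=4, FN=0+1+2+1+1=5 → 30/39 = 0.7692
  frog: TP=37, FP=2+2+2+2+1=9, FN=2+3+2+3+1=11 → 74/94 = 0.7872
Macro-F1 score = mean = (0.7917 + 0.7941 + 0.8219 + 0.7391 + 0.7692 + 0.7872) / 6 = 0.784

0.784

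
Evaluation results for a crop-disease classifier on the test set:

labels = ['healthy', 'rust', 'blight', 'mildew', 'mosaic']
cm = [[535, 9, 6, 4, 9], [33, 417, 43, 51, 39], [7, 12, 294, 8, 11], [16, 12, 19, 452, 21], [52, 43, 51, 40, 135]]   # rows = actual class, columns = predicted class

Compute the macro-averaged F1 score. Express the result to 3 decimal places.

0.759

Per-class F1 score (2·TP/(2·TP+FP+FN)):
  healthy: TP=535, FP=33+7+16+52=108, FN=9+6+4+9=28 → 1070/1206 = 0.8872
  rust: TP=417, FP=9+12+12+43=76, FN=33+43+51+39=166 → 834/1076 = 0.7751
  blight: TP=294, FP=6+43+19+51=119, FN=7+12+8+11=38 → 588/745 = 0.7893
  mildew: TP=452, FP=4+51+8+40=103, FN=16+12+19+21=68 → 904/1075 = 0.8409
  mosaic: TP=135, FP=9+39+11+21=80, FN=52+43+51+40=186 → 270/536 = 0.5037
Macro-F1 score = mean = (0.8872 + 0.7751 + 0.7893 + 0.8409 + 0.5037) / 5 = 0.759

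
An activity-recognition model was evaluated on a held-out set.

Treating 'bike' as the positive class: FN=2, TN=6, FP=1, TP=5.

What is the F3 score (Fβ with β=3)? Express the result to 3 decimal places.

Fβ = (1+β²)·TP / ((1+β²)·TP + β²·FN + FP), with β²=9
= 10·5 / (10·5 + 9·2 + 1) = 0.725

0.725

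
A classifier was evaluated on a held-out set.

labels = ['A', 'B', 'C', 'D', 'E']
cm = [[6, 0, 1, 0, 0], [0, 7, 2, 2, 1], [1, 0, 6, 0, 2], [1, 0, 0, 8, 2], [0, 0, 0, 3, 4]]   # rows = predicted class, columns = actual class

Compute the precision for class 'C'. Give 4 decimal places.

0.6667

Take TP from the diagonal, FP from the rest of the 'C' prediction marginal, FN from the rest of the 'C' actual marginal.
precision = TP/(TP+FP).
C: TP=6, FP=1+0+0+2=3 → 6/9 = 0.66667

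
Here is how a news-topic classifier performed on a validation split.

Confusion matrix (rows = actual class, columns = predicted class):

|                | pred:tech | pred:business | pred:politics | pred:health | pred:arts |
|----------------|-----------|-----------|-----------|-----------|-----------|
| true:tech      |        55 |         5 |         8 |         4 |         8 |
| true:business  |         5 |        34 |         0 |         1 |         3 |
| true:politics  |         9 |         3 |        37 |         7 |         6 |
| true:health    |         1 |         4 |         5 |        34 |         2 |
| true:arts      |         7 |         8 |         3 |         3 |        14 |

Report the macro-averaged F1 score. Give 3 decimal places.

0.635

Per-class F1 score (2·TP/(2·TP+FP+FN)):
  tech: TP=55, FP=5+9+1+7=22, FN=5+8+4+8=25 → 110/157 = 0.7006
  business: TP=34, FP=5+3+4+8=20, FN=5+0+1+3=9 → 68/97 = 0.7010
  politics: TP=37, FP=8+0+5+3=16, FN=9+3+7+6=25 → 74/115 = 0.6435
  health: TP=34, FP=4+1+7+3=15, FN=1+4+5+2=12 → 68/95 = 0.7158
  arts: TP=14, FP=8+3+6+2=19, FN=7+8+3+3=21 → 28/68 = 0.4118
Macro-F1 score = mean = (0.7006 + 0.7010 + 0.6435 + 0.7158 + 0.4118) / 5 = 0.635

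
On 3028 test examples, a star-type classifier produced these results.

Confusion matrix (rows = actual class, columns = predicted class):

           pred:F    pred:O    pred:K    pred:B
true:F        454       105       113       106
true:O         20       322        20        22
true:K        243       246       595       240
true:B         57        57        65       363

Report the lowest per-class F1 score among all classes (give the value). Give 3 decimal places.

Per-class F1 score (2·TP/(2·TP+FP+FN)):
  F: TP=454, FP=20+243+57=320, FN=105+113+106=324 → 908/1552 = 0.5851
  O: TP=322, FP=105+246+57=408, FN=20+20+22=62 → 644/1114 = 0.5781
  K: TP=595, FP=113+20+65=198, FN=243+246+240=729 → 1190/2117 = 0.5621
  B: TP=363, FP=106+22+240=368, FN=57+57+65=179 → 726/1273 = 0.5703
Lowest is class 'K' with F1 score = 0.562.

0.562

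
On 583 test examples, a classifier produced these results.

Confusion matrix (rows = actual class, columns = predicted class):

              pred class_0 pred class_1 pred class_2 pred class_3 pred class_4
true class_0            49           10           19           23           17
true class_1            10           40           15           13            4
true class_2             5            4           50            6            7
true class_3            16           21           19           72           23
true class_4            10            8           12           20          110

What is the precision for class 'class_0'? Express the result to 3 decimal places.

Treat 'class_0' as positive and all other classes as negative.
precision = TP/(TP+FP).
class_0: TP=49, FP=10+5+16+10=41 → 49/90 = 0.5444

0.544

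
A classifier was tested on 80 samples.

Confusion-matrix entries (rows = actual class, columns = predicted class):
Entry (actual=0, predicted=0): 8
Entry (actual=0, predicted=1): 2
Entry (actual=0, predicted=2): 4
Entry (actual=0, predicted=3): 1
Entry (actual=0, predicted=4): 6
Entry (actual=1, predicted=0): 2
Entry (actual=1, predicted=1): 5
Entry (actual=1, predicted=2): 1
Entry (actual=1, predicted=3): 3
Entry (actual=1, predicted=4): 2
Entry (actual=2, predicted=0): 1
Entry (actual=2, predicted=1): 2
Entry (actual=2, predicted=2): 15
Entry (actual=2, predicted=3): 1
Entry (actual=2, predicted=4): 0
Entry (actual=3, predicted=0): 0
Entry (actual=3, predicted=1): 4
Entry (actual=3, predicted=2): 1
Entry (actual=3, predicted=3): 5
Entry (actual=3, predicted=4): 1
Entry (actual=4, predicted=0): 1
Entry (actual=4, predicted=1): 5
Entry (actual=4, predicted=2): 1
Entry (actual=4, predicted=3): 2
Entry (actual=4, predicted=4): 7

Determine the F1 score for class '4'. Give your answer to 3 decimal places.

F1 score = 2·TP/(2·TP+FP+FN).
4: TP=7, FP=6+2+0+1=9, FN=1+5+1+2=9 → 14/32 = 0.4375

0.438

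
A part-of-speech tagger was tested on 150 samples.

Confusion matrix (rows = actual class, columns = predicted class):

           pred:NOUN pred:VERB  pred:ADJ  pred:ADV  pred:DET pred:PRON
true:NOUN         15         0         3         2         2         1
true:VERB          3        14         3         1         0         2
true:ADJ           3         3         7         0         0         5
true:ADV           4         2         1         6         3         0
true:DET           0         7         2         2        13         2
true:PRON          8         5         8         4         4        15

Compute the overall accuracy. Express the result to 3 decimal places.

0.467

Accuracy = trace / total = (15+14+7+6+13+15=70) / 150 = 70/150 = 0.467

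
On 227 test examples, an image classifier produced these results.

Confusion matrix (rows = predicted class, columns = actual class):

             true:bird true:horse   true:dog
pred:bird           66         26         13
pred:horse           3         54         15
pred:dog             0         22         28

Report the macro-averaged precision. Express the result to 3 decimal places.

Per-class precision (TP/(TP+FP)):
  bird: TP=66, FP=26+13=39 → 66/105 = 0.6286
  horse: TP=54, FP=3+15=18 → 54/72 = 0.7500
  dog: TP=28, FP=0+22=22 → 28/50 = 0.5600
Macro-precision = mean = (0.6286 + 0.7500 + 0.5600) / 3 = 0.646

0.646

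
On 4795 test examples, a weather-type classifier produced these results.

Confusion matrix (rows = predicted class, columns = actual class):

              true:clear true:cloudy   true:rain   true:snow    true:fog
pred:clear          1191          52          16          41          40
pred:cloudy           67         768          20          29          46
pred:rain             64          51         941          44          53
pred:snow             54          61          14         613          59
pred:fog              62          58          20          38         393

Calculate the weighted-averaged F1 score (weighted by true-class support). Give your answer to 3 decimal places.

0.814

Per-class F1 score (2·TP/(2·TP+FP+FN)):
  clear: TP=1191, FP=52+16+41+40=149, FN=67+64+54+62=247 → 2382/2778 = 0.8575
  cloudy: TP=768, FP=67+20+29+46=162, FN=52+51+61+58=222 → 1536/1920 = 0.8000
  rain: TP=941, FP=64+51+44+53=212, FN=16+20+14+20=70 → 1882/2164 = 0.8697
  snow: TP=613, FP=54+61+14+59=188, FN=41+29+44+38=152 → 1226/1566 = 0.7829
  fog: TP=393, FP=62+58+20+38=178, FN=40+46+53+59=198 → 786/1162 = 0.6764
Weighted-F1 score = Σ (supportᵢ/N)·F1 scoreᵢ with N=4795: (1438/4795)·0.8575 + (990/4795)·0.8000 + (1011/4795)·0.8697 + (765/4795)·0.7829 + (591/4795)·0.6764 = 0.814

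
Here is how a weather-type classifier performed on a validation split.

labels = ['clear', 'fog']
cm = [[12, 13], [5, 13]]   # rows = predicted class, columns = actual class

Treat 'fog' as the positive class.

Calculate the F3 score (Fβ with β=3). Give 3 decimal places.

Fβ = (1+β²)·TP / ((1+β²)·TP + β²·FN + FP), with β²=9
= 10·13 / (10·13 + 9·13 + 5) = 0.516

0.516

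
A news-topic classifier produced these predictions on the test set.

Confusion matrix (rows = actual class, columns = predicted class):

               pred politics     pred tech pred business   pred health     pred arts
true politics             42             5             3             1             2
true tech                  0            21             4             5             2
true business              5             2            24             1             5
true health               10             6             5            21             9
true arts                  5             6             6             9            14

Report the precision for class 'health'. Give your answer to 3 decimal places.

0.568

Take TP from the diagonal, FP from the rest of the 'health' prediction marginal, FN from the rest of the 'health' actual marginal.
precision = TP/(TP+FP).
health: TP=21, FP=1+5+1+9=16 → 21/37 = 0.5676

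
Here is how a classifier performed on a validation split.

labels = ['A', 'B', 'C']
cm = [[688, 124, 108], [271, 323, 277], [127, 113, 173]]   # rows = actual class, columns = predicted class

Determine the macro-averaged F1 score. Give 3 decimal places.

Per-class F1 score (2·TP/(2·TP+FP+FN)):
  A: TP=688, FP=271+127=398, FN=124+108=232 → 1376/2006 = 0.6859
  B: TP=323, FP=124+113=237, FN=271+277=548 → 646/1431 = 0.4514
  C: TP=173, FP=108+277=385, FN=127+113=240 → 346/971 = 0.3563
Macro-F1 score = mean = (0.6859 + 0.4514 + 0.3563) / 3 = 0.498

0.498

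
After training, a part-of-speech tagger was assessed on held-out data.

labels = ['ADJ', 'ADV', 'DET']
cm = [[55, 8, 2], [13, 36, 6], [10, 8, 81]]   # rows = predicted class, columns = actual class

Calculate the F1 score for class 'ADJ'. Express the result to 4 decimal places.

0.7692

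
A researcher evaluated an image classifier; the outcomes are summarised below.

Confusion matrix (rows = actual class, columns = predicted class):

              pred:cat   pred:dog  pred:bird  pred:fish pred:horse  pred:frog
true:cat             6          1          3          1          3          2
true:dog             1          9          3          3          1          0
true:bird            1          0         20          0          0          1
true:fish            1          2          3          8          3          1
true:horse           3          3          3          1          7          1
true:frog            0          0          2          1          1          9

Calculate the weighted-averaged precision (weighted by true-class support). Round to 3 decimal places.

0.559

Per-class precision (TP/(TP+FP)):
  cat: TP=6, FP=1+1+1+3+0=6 → 6/12 = 0.5000
  dog: TP=9, FP=1+0+2+3+0=6 → 9/15 = 0.6000
  bird: TP=20, FP=3+3+3+3+2=14 → 20/34 = 0.5882
  fish: TP=8, FP=1+3+0+1+1=6 → 8/14 = 0.5714
  horse: TP=7, FP=3+1+0+3+1=8 → 7/15 = 0.4667
  frog: TP=9, FP=2+0+1+1+1=5 → 9/14 = 0.6429
Weighted-precision = Σ (supportᵢ/N)·precisionᵢ with N=104: (16/104)·0.5000 + (17/104)·0.6000 + (22/104)·0.5882 + (18/104)·0.5714 + (18/104)·0.4667 + (13/104)·0.6429 = 0.559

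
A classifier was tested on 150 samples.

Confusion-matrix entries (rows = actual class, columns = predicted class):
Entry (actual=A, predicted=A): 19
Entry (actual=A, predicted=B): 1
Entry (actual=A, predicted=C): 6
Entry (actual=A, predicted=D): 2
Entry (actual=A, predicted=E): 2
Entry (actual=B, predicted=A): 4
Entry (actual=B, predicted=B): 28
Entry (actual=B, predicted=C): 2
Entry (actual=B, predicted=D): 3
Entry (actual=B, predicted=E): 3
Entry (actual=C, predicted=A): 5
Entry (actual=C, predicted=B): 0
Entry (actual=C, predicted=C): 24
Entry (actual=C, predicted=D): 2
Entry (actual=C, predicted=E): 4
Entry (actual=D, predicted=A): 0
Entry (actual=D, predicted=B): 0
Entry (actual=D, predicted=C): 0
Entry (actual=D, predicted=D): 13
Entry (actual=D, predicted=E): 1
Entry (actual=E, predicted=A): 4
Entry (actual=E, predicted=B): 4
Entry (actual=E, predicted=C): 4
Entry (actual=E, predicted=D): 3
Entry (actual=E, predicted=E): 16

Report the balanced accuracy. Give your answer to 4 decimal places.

0.6927

Balanced accuracy = mean of per-class recall.
  A: recall = 19/30 = 0.63333
  B: recall = 28/40 = 0.70000
  C: recall = 24/35 = 0.68571
  D: recall = 13/14 = 0.92857
  E: recall = 16/31 = 0.51613
Mean = (0.63333 + 0.70000 + 0.68571 + 0.92857 + 0.51613) / 5 = 0.6927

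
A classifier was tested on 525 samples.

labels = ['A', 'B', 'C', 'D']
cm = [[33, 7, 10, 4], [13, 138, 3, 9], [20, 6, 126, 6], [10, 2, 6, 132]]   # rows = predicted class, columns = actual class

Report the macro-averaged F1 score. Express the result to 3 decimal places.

Per-class F1 score (2·TP/(2·TP+FP+FN)):
  A: TP=33, FP=7+10+4=21, FN=13+20+10=43 → 66/130 = 0.5077
  B: TP=138, FP=13+3+9=25, FN=7+6+2=15 → 276/316 = 0.8734
  C: TP=126, FP=20+6+6=32, FN=10+3+6=19 → 252/303 = 0.8317
  D: TP=132, FP=10+2+6=18, FN=4+9+6=19 → 264/301 = 0.8771
Macro-F1 score = mean = (0.5077 + 0.8734 + 0.8317 + 0.8771) / 4 = 0.772

0.772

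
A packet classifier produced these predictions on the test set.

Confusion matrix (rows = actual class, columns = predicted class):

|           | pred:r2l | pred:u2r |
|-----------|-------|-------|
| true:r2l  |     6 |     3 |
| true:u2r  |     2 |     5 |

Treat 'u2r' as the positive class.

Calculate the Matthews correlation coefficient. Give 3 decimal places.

MCC = (TP·TN − FP·FN) / √((TP+FP)(TP+FN)(TN+FP)(TN+FN))
Numerator = 5·6 − 3·2 = 24
Denominator = √(8·7·9·8) = √4032 = 63.4980
MCC = 24 / 63.4980 = 0.378

0.378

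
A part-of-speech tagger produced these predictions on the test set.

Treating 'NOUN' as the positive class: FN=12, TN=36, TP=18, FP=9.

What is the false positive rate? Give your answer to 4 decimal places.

FPR = FP/(FP+TN) = 9/(9+36) = 0.2000

0.2000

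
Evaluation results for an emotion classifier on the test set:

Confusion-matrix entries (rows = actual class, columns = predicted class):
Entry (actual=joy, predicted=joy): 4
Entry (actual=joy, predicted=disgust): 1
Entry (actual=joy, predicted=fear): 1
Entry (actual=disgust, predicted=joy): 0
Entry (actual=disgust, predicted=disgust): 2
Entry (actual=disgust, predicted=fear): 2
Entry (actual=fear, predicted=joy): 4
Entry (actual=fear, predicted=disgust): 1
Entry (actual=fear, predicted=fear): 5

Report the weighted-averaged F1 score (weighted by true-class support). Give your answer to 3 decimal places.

0.549

Per-class F1 score (2·TP/(2·TP+FP+FN)):
  joy: TP=4, FP=0+4=4, FN=1+1=2 → 8/14 = 0.5714
  disgust: TP=2, FP=1+1=2, FN=0+2=2 → 4/8 = 0.5000
  fear: TP=5, FP=1+2=3, FN=4+1=5 → 10/18 = 0.5556
Weighted-F1 score = Σ (supportᵢ/N)·F1 scoreᵢ with N=20: (6/20)·0.5714 + (4/20)·0.5000 + (10/20)·0.5556 = 0.549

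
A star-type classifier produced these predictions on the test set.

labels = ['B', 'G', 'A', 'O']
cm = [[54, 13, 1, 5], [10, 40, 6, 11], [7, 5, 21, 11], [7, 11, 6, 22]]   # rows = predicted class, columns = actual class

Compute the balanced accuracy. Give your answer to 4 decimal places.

0.5847

Balanced accuracy = mean of per-class recall.
  B: recall = 54/78 = 0.69231
  G: recall = 40/69 = 0.57971
  A: recall = 21/34 = 0.61765
  O: recall = 22/49 = 0.44898
Mean = (0.69231 + 0.57971 + 0.61765 + 0.44898) / 4 = 0.5847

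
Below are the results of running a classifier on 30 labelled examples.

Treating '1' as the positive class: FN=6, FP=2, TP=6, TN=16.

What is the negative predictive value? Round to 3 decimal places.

NPV = TN/(TN+FN) = 16/(16+6) = 0.727

0.727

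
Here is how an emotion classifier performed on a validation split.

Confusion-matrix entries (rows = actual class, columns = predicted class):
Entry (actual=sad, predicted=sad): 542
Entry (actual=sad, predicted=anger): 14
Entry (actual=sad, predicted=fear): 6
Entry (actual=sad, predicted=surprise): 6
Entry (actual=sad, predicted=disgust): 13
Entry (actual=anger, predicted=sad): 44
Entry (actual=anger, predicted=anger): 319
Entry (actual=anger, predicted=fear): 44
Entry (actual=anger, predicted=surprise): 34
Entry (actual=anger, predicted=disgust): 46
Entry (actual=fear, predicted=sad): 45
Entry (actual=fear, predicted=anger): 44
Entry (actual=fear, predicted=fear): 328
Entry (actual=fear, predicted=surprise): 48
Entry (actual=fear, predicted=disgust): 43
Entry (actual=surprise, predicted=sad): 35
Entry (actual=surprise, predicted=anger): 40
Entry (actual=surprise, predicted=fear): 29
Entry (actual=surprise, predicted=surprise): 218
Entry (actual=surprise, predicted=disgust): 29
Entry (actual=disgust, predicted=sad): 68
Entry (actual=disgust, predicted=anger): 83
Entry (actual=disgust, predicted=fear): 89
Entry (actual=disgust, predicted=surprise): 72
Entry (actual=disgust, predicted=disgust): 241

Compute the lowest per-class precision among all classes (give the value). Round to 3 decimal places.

0.577

Per-class precision (TP/(TP+FP)):
  sad: TP=542, FP=44+45+35+68=192 → 542/734 = 0.7384
  anger: TP=319, FP=14+44+40+83=181 → 319/500 = 0.6380
  fear: TP=328, FP=6+44+29+89=168 → 328/496 = 0.6613
  surprise: TP=218, FP=6+34+48+72=160 → 218/378 = 0.5767
  disgust: TP=241, FP=13+46+43+29=131 → 241/372 = 0.6478
Lowest is class 'surprise' with precision = 0.577.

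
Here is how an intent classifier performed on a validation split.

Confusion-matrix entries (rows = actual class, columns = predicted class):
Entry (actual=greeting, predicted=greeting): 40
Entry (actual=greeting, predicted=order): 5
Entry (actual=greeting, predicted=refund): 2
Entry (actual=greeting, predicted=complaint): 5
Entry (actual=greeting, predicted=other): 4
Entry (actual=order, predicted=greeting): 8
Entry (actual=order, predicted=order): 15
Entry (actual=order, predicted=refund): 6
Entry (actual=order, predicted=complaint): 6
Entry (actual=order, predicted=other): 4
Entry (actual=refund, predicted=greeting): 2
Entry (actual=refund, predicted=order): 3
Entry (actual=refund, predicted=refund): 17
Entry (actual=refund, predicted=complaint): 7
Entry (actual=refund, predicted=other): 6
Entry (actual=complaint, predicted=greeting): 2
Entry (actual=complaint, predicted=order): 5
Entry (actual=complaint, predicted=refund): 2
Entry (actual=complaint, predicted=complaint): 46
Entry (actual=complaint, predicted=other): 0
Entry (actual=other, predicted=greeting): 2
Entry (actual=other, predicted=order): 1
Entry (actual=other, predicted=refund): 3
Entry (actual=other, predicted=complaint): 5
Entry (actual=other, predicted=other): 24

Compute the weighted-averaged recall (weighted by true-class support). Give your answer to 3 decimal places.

Per-class recall (TP/(TP+FN)):
  greeting: TP=40, FN=5+2+5+4=16 → 40/56 = 0.7143
  order: TP=15, FN=8+6+6+4=24 → 15/39 = 0.3846
  refund: TP=17, FN=2+3+7+6=18 → 17/35 = 0.4857
  complaint: TP=46, FN=2+5+2+0=9 → 46/55 = 0.8364
  other: TP=24, FN=2+1+3+5=11 → 24/35 = 0.6857
Weighted-recall = Σ (supportᵢ/N)·recallᵢ with N=220: (56/220)·0.7143 + (39/220)·0.3846 + (35/220)·0.4857 + (55/220)·0.8364 + (35/220)·0.6857 = 0.645

0.645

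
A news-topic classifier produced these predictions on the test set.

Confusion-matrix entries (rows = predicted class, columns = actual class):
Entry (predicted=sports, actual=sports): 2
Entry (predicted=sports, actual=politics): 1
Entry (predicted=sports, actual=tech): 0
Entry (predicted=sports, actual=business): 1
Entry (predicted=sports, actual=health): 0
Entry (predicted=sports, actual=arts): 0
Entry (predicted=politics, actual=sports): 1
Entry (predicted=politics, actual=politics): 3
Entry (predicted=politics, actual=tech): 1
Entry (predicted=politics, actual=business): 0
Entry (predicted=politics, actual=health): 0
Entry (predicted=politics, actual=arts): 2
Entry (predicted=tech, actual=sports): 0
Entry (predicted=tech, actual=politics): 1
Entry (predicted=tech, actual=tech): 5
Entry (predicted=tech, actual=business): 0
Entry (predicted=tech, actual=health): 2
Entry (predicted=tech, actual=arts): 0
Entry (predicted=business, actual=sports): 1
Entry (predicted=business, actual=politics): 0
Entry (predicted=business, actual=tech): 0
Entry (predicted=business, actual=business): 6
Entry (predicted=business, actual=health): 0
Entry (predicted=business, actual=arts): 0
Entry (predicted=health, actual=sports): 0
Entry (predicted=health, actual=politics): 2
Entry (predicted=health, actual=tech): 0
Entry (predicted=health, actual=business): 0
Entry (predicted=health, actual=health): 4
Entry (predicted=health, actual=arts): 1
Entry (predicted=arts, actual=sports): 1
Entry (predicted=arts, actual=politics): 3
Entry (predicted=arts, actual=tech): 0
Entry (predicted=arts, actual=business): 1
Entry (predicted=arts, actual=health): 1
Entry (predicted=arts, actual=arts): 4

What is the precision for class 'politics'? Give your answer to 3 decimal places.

precision = TP/(TP+FP).
politics: TP=3, FP=1+1+0+0+2=4 → 3/7 = 0.4286

0.429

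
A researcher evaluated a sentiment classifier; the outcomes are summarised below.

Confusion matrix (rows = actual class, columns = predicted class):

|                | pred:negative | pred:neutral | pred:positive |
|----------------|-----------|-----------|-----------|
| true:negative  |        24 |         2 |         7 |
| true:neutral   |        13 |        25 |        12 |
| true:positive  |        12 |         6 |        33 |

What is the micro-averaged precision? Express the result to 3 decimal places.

0.612

Micro-averaging pools counts across classes: ΣTP=82, ΣFP=52, ΣFN=52.
Micro-precision = TP/(TP+FP) on pooled counts = 0.612 (equals overall accuracy in single-label multiclass).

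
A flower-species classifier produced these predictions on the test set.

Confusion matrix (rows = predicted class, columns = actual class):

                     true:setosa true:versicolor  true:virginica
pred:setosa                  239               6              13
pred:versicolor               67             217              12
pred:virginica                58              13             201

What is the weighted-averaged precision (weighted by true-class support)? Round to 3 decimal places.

Per-class precision (TP/(TP+FP)):
  setosa: TP=239, FP=6+13=19 → 239/258 = 0.9264
  versicolor: TP=217, FP=67+12=79 → 217/296 = 0.7331
  virginica: TP=201, FP=58+13=71 → 201/272 = 0.7390
Weighted-precision = Σ (supportᵢ/N)·precisionᵢ with N=826: (364/826)·0.9264 + (236/826)·0.7331 + (226/826)·0.7390 = 0.820

0.820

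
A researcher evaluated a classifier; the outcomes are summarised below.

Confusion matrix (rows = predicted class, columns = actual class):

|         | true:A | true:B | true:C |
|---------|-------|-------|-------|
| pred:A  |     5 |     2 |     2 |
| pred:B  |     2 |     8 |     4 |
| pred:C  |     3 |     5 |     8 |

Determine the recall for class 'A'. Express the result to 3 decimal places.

0.500

One-vs-rest for 'A': TP = diagonal; FP = other classes predicted 'A'; FN = 'A' predicted as other.
recall = TP/(TP+FN).
A: TP=5, FN=2+3=5 → 5/10 = 0.5000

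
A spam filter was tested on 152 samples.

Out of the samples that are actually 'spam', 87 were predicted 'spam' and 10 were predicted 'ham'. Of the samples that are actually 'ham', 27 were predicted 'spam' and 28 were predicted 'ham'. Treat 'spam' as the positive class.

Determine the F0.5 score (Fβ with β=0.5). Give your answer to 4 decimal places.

Fβ = (1+β²)·TP / ((1+β²)·TP + β²·FN + FP), with β²=1/4
= 1.25·87 / (1.25·87 + 0.25·10 + 27) = 0.7866

0.7866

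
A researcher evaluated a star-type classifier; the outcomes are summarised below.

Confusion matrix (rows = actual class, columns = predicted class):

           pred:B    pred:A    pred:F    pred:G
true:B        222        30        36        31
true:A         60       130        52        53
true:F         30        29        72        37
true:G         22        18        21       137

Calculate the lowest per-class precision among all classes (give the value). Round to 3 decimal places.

Per-class precision (TP/(TP+FP)):
  B: TP=222, FP=60+30+22=112 → 222/334 = 0.6647
  A: TP=130, FP=30+29+18=77 → 130/207 = 0.6280
  F: TP=72, FP=36+52+21=109 → 72/181 = 0.3978
  G: TP=137, FP=31+53+37=121 → 137/258 = 0.5310
Lowest is class 'F' with precision = 0.398.

0.398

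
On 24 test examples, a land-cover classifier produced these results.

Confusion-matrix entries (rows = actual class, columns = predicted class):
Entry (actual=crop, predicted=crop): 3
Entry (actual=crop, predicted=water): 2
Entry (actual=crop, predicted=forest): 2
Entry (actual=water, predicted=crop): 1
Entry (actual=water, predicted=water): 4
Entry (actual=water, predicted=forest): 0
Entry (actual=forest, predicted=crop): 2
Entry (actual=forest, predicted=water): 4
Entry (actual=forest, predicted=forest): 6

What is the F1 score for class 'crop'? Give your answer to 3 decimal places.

One-vs-rest for 'crop': TP = diagonal; FP = other classes predicted 'crop'; FN = 'crop' predicted as other.
F1 score = 2·TP/(2·TP+FP+FN).
crop: TP=3, FP=1+2=3, FN=2+2=4 → 6/13 = 0.4615

0.462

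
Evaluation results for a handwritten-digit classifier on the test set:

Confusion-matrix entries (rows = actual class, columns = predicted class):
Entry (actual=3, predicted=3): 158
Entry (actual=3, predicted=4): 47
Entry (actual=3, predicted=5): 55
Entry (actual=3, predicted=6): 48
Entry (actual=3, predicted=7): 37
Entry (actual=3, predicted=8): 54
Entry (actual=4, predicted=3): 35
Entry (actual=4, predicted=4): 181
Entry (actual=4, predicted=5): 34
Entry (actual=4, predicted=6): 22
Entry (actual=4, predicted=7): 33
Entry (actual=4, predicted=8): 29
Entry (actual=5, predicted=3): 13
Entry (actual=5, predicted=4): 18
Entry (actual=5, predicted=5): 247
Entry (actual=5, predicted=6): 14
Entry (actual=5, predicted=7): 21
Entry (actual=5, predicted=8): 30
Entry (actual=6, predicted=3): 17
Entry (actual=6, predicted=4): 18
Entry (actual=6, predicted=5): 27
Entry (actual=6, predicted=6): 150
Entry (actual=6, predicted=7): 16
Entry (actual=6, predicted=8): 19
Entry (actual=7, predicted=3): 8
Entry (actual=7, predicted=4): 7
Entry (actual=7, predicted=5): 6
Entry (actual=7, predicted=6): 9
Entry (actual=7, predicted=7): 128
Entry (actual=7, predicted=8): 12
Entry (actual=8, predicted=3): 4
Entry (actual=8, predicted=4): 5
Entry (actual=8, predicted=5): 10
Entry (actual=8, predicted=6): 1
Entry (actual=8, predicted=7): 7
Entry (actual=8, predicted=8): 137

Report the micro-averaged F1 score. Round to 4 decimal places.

0.6041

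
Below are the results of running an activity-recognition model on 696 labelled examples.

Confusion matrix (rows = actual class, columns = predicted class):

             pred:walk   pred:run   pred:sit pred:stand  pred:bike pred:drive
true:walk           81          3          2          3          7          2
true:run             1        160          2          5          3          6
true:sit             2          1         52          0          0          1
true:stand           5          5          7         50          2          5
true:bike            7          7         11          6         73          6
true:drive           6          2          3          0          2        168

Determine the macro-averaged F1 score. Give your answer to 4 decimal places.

Per-class F1 score (2·TP/(2·TP+FP+FN)):
  walk: TP=81, FP=1+2+5+7+6=21, FN=3+2+3+7+2=17 → 162/200 = 0.81000
  run: TP=160, FP=3+1+5+7+2=18, FN=1+2+5+3+6=17 → 320/355 = 0.90141
  sit: TP=52, FP=2+2+7+11+3=25, FN=2+1+0+0+1=4 → 104/133 = 0.78195
  stand: TP=50, FP=3+5+0+6+0=14, FN=5+5+7+2+5=24 → 100/138 = 0.72464
  bike: TP=73, FP=7+3+0+2+2=14, FN=7+7+11+6+6=37 → 146/197 = 0.74112
  drive: TP=168, FP=2+6+1+5+6=20, FN=6+2+3+0+2=13 → 336/369 = 0.91057
Macro-F1 score = mean = (0.81000 + 0.90141 + 0.78195 + 0.72464 + 0.74112 + 0.91057) / 6 = 0.8116

0.8116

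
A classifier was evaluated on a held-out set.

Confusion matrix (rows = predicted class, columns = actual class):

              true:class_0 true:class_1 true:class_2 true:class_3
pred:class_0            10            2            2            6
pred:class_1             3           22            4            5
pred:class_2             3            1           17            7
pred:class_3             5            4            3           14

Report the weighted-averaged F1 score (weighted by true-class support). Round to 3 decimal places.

0.577

Per-class F1 score (2·TP/(2·TP+FP+FN)):
  class_0: TP=10, FP=2+2+6=10, FN=3+3+5=11 → 20/41 = 0.4878
  class_1: TP=22, FP=3+4+5=12, FN=2+1+4=7 → 44/63 = 0.6984
  class_2: TP=17, FP=3+1+7=11, FN=2+4+3=9 → 34/54 = 0.6296
  class_3: TP=14, FP=5+4+3=12, FN=6+5+7=18 → 28/58 = 0.4828
Weighted-F1 score = Σ (supportᵢ/N)·F1 scoreᵢ with N=108: (21/108)·0.4878 + (29/108)·0.6984 + (26/108)·0.6296 + (32/108)·0.4828 = 0.577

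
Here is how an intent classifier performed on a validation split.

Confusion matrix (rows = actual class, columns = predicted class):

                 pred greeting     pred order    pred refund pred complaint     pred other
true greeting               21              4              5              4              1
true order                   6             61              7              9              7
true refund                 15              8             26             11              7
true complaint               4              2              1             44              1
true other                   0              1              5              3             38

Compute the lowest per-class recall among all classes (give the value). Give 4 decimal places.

Per-class recall (TP/(TP+FN)):
  greeting: TP=21, FN=4+5+4+1=14 → 21/35 = 0.60000
  order: TP=61, FN=6+7+9+7=29 → 61/90 = 0.67778
  refund: TP=26, FN=15+8+11+7=41 → 26/67 = 0.38806
  complaint: TP=44, FN=4+2+1+1=8 → 44/52 = 0.84615
  other: TP=38, FN=0+1+5+3=9 → 38/47 = 0.80851
Lowest is class 'refund' with recall = 0.3881.

0.3881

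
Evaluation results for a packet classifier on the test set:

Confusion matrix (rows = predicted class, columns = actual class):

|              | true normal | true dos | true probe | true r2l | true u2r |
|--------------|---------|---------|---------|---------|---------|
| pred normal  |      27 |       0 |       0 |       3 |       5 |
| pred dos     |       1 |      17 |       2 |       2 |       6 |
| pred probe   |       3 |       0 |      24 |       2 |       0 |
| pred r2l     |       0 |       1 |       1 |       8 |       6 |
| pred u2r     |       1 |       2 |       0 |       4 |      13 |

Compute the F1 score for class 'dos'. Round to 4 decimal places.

0.7083

F1 score = 2·TP/(2·TP+FP+FN).
dos: TP=17, FP=1+2+2+6=11, FN=0+0+1+2=3 → 34/48 = 0.70833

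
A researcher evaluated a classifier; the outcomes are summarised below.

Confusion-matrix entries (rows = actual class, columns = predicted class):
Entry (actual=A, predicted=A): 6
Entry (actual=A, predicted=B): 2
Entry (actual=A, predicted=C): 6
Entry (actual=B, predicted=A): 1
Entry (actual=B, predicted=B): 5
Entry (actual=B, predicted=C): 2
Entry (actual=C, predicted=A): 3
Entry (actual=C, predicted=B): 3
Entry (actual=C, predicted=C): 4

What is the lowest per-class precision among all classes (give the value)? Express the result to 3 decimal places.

0.333

Per-class precision (TP/(TP+FP)):
  A: TP=6, FP=1+3=4 → 6/10 = 0.6000
  B: TP=5, FP=2+3=5 → 5/10 = 0.5000
  C: TP=4, FP=6+2=8 → 4/12 = 0.3333
Lowest is class 'C' with precision = 0.333.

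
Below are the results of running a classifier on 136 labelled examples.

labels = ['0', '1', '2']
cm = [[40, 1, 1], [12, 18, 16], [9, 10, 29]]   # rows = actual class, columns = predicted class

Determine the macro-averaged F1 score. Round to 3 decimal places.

0.625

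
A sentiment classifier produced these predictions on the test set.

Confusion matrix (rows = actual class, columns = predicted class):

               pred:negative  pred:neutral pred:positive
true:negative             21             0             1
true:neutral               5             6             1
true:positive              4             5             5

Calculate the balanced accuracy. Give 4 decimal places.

0.6039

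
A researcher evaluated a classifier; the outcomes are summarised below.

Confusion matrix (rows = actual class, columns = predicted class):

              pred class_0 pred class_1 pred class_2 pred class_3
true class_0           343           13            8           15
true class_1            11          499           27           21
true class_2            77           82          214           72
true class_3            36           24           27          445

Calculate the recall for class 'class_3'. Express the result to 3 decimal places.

0.836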